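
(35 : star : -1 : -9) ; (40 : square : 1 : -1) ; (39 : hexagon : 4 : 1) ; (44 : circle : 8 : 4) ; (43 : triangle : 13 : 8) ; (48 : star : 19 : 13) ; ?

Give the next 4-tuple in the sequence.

(47 : square : 26 : 19)

First value — alternating steps +5, −1, +5, −1, …: 35, 40, 39, 44, 43, 48 → 47.
Shape: repeats star → square → hexagon → circle → triangle, so star, square, hexagon, circle, triangle, star → square.
Third value: -1, 1, 4, 8, 13, 19 → 26 (differences are 2, 3, 4, … (increasing by 1 each time)).
Fourth value: -9, -1, 1, 4, 8, 13 → 19 (always the previous value of the third value).
So the next 4-tuple is (47 : square : 26 : 19).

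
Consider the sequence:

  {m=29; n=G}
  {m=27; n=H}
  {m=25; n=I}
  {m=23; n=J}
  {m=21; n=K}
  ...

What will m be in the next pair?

19

M: 29, 27, 25, 23, 21 → 19 (−2 each step).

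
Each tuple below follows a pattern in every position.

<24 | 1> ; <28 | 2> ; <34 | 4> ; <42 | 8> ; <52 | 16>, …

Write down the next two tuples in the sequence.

For the first entry, differences are 4, 6, 8, … (increasing by 2 each time): 24, 28, 34, 42, 52 → 64 → 78.
For the second entry, ×2 each step: 1, 2, 4, 8, 16 → 32 → 64.
Putting the parts together: <64 | 32> and then <78 | 64>.

<64 | 32>, <78 | 64>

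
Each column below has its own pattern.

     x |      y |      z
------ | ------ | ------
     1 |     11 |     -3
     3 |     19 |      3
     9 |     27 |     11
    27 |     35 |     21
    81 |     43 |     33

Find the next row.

Column x: ×3 each step; 1, 3, 9, 27, 81 → 243.
Column y: +8 each step; 11, 19, 27, 35, 43 → 51.
Column z — differences are 6, 8, 10, … (increasing by 2 each time): -3, 3, 11, 21, 33 → 47.
So the next row is 243  51  47.

243  51  47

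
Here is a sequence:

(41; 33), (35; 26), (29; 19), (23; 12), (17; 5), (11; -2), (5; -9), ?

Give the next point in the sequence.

(-1; -16)

First part: 41, 35, 29, 23, 17, 11, 5 → -1 (−6 each step).
For the second part, −7 each step: 33, 26, 19, 12, 5, -2, -9 → -16.
Combining the parts gives (-1; -16).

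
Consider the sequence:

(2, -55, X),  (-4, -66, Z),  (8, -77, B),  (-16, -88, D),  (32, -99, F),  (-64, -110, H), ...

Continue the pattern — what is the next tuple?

First component: ×(-2) each step; 2, -4, 8, -16, 32, -64 → 128.
Second component: −11 each step; -55, -66, -77, -88, -99, -110 → -121.
Letter: letters move forward 2 places in the alphabet, wrapping Z→A, so X, Z, B, D, F, H → J.
Putting it together: (128, -121, J).

(128, -121, J)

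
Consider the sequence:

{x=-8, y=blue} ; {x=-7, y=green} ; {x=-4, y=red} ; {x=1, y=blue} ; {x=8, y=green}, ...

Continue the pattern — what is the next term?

{x=17, y=red}

X — differences are 1, 3, 5, … (increasing by 2 each time): -8, -7, -4, 1, 8 → 17.
Y: repeats blue → green → red, so blue, green, red, blue, green → red.
Combining the parts gives {x=17, y=red}.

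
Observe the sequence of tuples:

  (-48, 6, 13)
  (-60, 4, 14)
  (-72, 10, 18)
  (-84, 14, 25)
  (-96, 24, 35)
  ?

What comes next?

First entry: −12 each step, so -48, -60, -72, -84, -96 → -108.
Second entry: each term is the sum of the two before it; 6, 4, 10, 14, 24 → 38.
Third entry: 13, 14, 18, 25, 35 → 48 (differences are 1, 4, 7, … (increasing by 3 each time)).
So the next tuple is (-108, 38, 48).

(-108, 38, 48)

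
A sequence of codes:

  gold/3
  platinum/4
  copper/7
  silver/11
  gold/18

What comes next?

platinum/29

Metal: repeats gold → platinum → copper → silver, so gold, platinum, copper, silver, gold → platinum.
For the second component, each term is the sum of the two before it: 3, 4, 7, 11, 18 → 29.
Putting it together: platinum/29.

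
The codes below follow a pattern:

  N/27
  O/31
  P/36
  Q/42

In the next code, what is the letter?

Letter: N, O, P, Q → R (letters move forward 1 place in the alphabet).
Second component: differences are 4, 5, 6, … (increasing by 1 each time); 27, 31, 36, 42 → 49.

R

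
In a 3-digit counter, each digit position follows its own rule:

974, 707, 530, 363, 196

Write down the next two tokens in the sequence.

929 then 752

First digit: 9, 7, 5, 3, 1 → 9 → 7 (−2 each step, mod 10).
Second digit — +3 each step, mod 10: 7, 0, 3, 6, 9 → 2 → 5.
Third digit: 4, 7, 0, 3, 6 → 9 → 2 (+3 each step, mod 10).
So the next two tokens are 929 and 752.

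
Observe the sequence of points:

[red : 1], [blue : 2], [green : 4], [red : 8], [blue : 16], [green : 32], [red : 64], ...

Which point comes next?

For the colour, repeats red → blue → green: red, blue, green, red, blue, green, red → blue.
Second coordinate: 1, 2, 4, 8, 16, 32, 64 → 128 (×2 each step).
Putting it together: [blue : 128].

[blue : 128]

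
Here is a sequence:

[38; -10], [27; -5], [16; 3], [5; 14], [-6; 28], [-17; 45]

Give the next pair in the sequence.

First entry: 38, 27, 16, 5, -6, -17 → -28 (−11 each step).
Second entry: differences are 5, 8, 11, … (increasing by 3 each time); -10, -5, 3, 14, 28, 45 → 65.
Putting it together: [-28; 65].

[-28; 65]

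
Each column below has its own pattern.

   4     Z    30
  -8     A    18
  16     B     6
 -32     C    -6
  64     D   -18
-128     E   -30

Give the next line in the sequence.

256  F  -42

First component goes 4, -8, 16, -32, 64, -128 → 256 (×(-2) each step).
Letter: Z, A, B, C, D, E → F (letters move forward 1 place in the alphabet, wrapping Z→A).
Third component: −12 each step, so 30, 18, 6, -6, -18, -30 → -42.
So the next line is 256  F  -42.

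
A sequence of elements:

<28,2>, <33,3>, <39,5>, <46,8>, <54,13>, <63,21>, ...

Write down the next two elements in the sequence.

<73,34>, <84,55>

First entry: differences are 5, 6, 7, … (increasing by 1 each time), so 28, 33, 39, 46, 54, 63 → 73 → 84.
For the second entry, each term is the sum of the two before it: 2, 3, 5, 8, 13, 21 → 34 → 55.
Putting the parts together: <73,34> and then <84,55>.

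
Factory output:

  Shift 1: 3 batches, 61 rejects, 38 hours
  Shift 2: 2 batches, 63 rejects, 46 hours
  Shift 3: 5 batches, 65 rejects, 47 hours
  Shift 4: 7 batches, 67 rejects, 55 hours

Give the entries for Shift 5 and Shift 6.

12 batches, 69 rejects, 56 hours; 19 batches, 71 rejects, 64 hours

Batches goes 3, 2, 5, 7 → 12 → 19 (each term is the sum of the two before it).
Rejects: 61, 63, 65, 67 → 69 → 71 (+2 each step).
Hours: alternating steps +8, +1, +8, +1, …, so 38, 46, 47, 55 → 56 → 64.
So the next two records are 12 batches, 69 rejects, 56 hours and 19 batches, 71 rejects, 64 hours.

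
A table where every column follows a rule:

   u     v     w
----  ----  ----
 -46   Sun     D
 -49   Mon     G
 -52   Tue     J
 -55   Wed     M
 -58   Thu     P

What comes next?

Column u — −3 each step: -46, -49, -52, -55, -58 → -61.
Column v: runs through the weekdays Mon→Sun; Sun, Mon, Tue, Wed, Thu → Fri.
Column w: D, G, J, M, P → S (letters move forward 3 places in the alphabet).
So the next line is -61  Fri  S.

-61  Fri  S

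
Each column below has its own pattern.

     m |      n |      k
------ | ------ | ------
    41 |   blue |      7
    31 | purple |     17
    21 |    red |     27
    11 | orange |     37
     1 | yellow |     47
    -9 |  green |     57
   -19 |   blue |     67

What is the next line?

-29  purple  77

Column m: 41, 31, 21, 11, 1, -9, -19 → -29 (−10 each step).
Column n goes blue, purple, red, orange, yellow, green, blue → purple (repeats blue → purple → red → orange → yellow → green).
Column k: together with the column m always sums to 48; 7, 17, 27, 37, 47, 57, 67 → 77.
Putting it together: -29  purple  77.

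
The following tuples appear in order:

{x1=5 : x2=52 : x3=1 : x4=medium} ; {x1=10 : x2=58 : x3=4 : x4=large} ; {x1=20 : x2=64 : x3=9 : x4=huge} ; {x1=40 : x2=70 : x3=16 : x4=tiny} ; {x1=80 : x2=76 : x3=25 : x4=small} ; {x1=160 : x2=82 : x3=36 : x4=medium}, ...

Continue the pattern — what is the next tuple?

{x1=320 : x2=88 : x3=49 : x4=large}

X1: ×2 each step, so 5, 10, 20, 40, 80, 160 → 320.
X2: 52, 58, 64, 70, 76, 82 → 88 (+6 each step).
X3: perfect squares: 1², 2², 3², …; 1, 4, 9, 16, 25, 36 → 49.
X4 — repeats medium → large → huge → tiny → small: medium, large, huge, tiny, small, medium → large.
Putting it together: {x1=320 : x2=88 : x3=49 : x4=large}.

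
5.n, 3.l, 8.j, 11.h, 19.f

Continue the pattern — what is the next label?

First component — each term is the sum of the two before it: 5, 3, 8, 11, 19 → 30.
Letter: letters move back 2 places in the alphabet; n, l, j, h, f → d.
So the next label is 30.d.

30.d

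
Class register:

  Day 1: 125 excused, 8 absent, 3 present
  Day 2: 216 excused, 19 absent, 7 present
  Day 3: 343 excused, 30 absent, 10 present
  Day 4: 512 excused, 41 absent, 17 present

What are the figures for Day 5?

729 excused, 52 absent, 27 present

Excused goes 125, 216, 343, 512 → 729 (perfect cubes: 5³, 6³, 7³, …).
Absent: 8, 19, 30, 41 → 52 (+11 each step).
Present goes 3, 7, 10, 17 → 27 (each term is the sum of the two before it).
Combining the parts gives 729 excused, 52 absent, 27 present.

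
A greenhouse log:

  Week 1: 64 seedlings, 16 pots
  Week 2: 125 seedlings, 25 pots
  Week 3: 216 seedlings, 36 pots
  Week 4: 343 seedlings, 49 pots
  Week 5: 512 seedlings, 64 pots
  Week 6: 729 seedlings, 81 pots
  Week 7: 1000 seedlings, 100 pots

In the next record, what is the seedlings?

Seedlings — perfect cubes: 4³, 5³, 6³, …: 64, 125, 216, 343, 512, 729, 1000 → 1331.

1331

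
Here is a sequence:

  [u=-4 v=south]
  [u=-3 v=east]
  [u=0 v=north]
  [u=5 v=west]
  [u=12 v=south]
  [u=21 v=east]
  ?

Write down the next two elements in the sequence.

[u=32 v=north], [u=45 v=west]

U goes -4, -3, 0, 5, 12, 21 → 32 → 45 (differences are 1, 3, 5, … (increasing by 2 each time)).
V: south, east, north, west, south, east → north → west (repeats south → east → north → west).
So the next two elements are [u=32 v=north] and [u=45 v=west].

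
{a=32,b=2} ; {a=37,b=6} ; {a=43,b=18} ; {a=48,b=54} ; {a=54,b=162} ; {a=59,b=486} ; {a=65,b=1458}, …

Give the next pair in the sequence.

{a=70,b=4374}

A: alternating steps +5, +6, +5, +6, …; 32, 37, 43, 48, 54, 59, 65 → 70.
B: 2, 6, 18, 54, 162, 486, 1458 → 4374 (×3 each step).
So the next pair is {a=70,b=4374}.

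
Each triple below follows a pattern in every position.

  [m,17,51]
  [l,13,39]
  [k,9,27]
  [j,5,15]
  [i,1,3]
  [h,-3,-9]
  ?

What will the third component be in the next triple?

-21

Letter: letters move back 1 place in the alphabet, so m, l, k, j, i, h → g.
Second component goes 17, 13, 9, 5, 1, -3 → -7 (−4 each step).
Third component: 51, 39, 27, 15, 3, -9 → -21 (always 3 × the second component).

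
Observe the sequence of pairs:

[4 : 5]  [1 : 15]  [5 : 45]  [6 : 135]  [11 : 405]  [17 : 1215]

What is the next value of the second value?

Second value: ×3 each step, so 5, 15, 45, 135, 405, 1215 → 3645.

3645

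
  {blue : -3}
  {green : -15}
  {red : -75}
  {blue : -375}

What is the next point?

Colour: repeats blue → green → red; blue, green, red, blue → green.
Second coordinate — ×5 each step: -3, -15, -75, -375 → -1875.
So the next point is {green : -1875}.

{green : -1875}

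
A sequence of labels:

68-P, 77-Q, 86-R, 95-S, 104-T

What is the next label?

113-U

First component: 68, 77, 86, 95, 104 → 113 (+9 each step).
Letter: P, Q, R, S, T → U (letters move forward 1 place in the alphabet).
So the next label is 113-U.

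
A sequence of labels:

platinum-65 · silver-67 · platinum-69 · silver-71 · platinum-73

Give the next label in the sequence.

Metal: alternates platinum ↔ silver; platinum, silver, platinum, silver, platinum → silver.
For the second component, +2 each step: 65, 67, 69, 71, 73 → 75.
Combining the parts gives silver-75.

silver-75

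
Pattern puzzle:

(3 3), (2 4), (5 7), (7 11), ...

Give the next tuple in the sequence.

(12 18)

First value: each term is the sum of the two before it, so 3, 2, 5, 7 → 12.
Second value goes 3, 4, 7, 11 → 18 (each term is the sum of the two before it).
Combining the parts gives (12 18).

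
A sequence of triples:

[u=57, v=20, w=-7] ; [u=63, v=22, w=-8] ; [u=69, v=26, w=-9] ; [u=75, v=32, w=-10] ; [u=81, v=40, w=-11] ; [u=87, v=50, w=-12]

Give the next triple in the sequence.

U — +6 each step: 57, 63, 69, 75, 81, 87 → 93.
V: 20, 22, 26, 32, 40, 50 → 62 (differences are 2, 4, 6, … (increasing by 2 each time)).
W: −1 each step; -7, -8, -9, -10, -11, -12 → -13.
Putting it together: [u=93, v=62, w=-13].

[u=93, v=62, w=-13]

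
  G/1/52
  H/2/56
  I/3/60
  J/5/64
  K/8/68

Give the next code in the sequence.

L/13/72

Letter: G, H, I, J, K → L (letters move forward 1 place in the alphabet).
Second component goes 1, 2, 3, 5, 8 → 13 (each term is the sum of the two before it).
Third component: 52, 56, 60, 64, 68 → 72 (+4 each step).
Putting it together: L/13/72.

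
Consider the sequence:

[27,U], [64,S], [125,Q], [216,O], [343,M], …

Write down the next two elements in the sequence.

For the first value, perfect cubes: 3³, 4³, 5³, …: 27, 64, 125, 216, 343 → 512 → 729.
Letter — letters move back 2 places in the alphabet: U, S, Q, O, M → K → I.
So the next two elements are [512,K] and [729,I].

[512,K], [729,I]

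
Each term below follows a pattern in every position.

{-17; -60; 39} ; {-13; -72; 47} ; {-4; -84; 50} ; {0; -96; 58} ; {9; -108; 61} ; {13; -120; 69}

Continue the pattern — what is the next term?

First component goes -17, -13, -4, 0, 9, 13 → 22 (alternating steps +4, +9, +4, +9, …).
Second component: −12 each step; -60, -72, -84, -96, -108, -120 → -132.
Third component — alternating steps +8, +3, +8, +3, …: 39, 47, 50, 58, 61, 69 → 72.
So the next term is {22; -132; 72}.

{22; -132; 72}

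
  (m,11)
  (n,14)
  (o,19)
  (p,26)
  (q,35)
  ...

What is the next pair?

For the letter, letters move forward 1 place in the alphabet: m, n, o, p, q → r.
For the second slot, differences are 3, 5, 7, … (increasing by 2 each time): 11, 14, 19, 26, 35 → 46.
So the next pair is (r,46).

(r,46)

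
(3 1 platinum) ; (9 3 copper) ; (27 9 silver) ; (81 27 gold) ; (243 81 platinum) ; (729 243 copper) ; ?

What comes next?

(2187 729 silver)

First part: ×3 each step, so 3, 9, 27, 81, 243, 729 → 2187.
Second part goes 1, 3, 9, 27, 81, 243 → 729 (×3 each step).
Metal: repeats platinum → copper → silver → gold; platinum, copper, silver, gold, platinum, copper → silver.
Combining the parts gives (2187 729 silver).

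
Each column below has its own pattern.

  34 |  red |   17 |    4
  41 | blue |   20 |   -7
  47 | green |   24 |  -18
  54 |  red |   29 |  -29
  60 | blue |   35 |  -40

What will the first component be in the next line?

For the first component, alternating steps +7, +6, +7, +6, …: 34, 41, 47, 54, 60 → 67.

67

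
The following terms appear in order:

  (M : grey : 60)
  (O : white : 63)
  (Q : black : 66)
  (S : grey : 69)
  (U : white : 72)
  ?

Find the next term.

(W : black : 75)

Letter goes M, O, Q, S, U → W (letters move forward 2 places in the alphabet).
Shade: repeats grey → white → black, so grey, white, black, grey, white → black.
Third component: +3 each step; 60, 63, 66, 69, 72 → 75.
Putting it together: (W : black : 75).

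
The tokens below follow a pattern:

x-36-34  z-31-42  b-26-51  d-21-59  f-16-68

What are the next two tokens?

Letter: letters move forward 2 places in the alphabet, wrapping Z→A; x, z, b, d, f → h → j.
Second component: −5 each step; 36, 31, 26, 21, 16 → 11 → 6.
For the third component, alternating steps +8, +9, +8, +9, …: 34, 42, 51, 59, 68 → 76 → 85.
So the next two tokens are h-11-76 and j-6-85.

h-11-76, j-6-85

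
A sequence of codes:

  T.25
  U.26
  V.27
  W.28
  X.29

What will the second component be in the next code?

Second component: +1 each step; 25, 26, 27, 28, 29 → 30.

30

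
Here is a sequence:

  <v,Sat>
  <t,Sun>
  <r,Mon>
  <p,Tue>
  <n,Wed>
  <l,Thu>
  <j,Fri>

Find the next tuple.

For the letter, letters move back 2 places in the alphabet: v, t, r, p, n, l, j → h.
Day: runs through the weekdays Mon→Sun, so Sat, Sun, Mon, Tue, Wed, Thu, Fri → Sat.
Combining the parts gives <h,Sat>.

<h,Sat>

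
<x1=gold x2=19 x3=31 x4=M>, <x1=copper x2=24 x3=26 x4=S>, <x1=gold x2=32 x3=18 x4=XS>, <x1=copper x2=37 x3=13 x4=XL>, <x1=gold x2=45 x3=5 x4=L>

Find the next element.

X1 goes gold, copper, gold, copper, gold → copper (alternates gold ↔ copper).
X2: 19, 24, 32, 37, 45 → 50 (alternating steps +5, +8, +5, +8, …).
X3 goes 31, 26, 18, 13, 5 → 0 (together with the x2 always sums to 50).
X4 — runs backward through clothing sizes XS→XL: M, S, XS, XL, L → M.
So the next element is <x1=copper x2=50 x3=0 x4=M>.

<x1=copper x2=50 x3=0 x4=M>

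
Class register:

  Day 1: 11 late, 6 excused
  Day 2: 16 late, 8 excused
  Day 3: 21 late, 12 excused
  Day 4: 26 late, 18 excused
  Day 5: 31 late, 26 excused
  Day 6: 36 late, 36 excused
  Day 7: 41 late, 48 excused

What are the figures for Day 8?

Late goes 11, 16, 21, 26, 31, 36, 41 → 46 (+5 each step).
Excused — differences are 2, 4, 6, … (increasing by 2 each time): 6, 8, 12, 18, 26, 36, 48 → 62.
Putting it together: 46 late, 62 excused.

46 late, 62 excused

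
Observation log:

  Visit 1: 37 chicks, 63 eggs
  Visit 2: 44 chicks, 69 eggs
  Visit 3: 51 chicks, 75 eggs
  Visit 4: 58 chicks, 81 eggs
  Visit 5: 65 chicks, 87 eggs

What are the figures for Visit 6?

72 chicks, 93 eggs

Chicks — +7 each step: 37, 44, 51, 58, 65 → 72.
Eggs — +6 each step: 63, 69, 75, 81, 87 → 93.
Putting it together: 72 chicks, 93 eggs.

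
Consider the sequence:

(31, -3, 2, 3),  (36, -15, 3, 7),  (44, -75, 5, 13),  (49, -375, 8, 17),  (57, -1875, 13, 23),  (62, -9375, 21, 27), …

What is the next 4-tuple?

First value: alternating steps +5, +8, +5, +8, …; 31, 36, 44, 49, 57, 62 → 70.
For the second value, ×5 each step: -3, -15, -75, -375, -1875, -9375 → -46875.
Third value goes 2, 3, 5, 8, 13, 21 → 34 (each term is the sum of the two before it).
Fourth value: alternating steps +4, +6, +4, +6, …, so 3, 7, 13, 17, 23, 27 → 33.
Combining the parts gives (70, -46875, 34, 33).

(70, -46875, 34, 33)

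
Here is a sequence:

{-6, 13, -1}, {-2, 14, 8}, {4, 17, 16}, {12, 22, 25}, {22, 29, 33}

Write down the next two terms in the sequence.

{34, 38, 42}, {48, 49, 50}

First component: differences are 4, 6, 8, … (increasing by 2 each time); -6, -2, 4, 12, 22 → 34 → 48.
Second component — differences are 1, 3, 5, … (increasing by 2 each time): 13, 14, 17, 22, 29 → 38 → 49.
Third component — alternating steps +9, +8, +9, +8, …: -1, 8, 16, 25, 33 → 42 → 50.
Putting the parts together: {34, 38, 42} and then {48, 49, 50}.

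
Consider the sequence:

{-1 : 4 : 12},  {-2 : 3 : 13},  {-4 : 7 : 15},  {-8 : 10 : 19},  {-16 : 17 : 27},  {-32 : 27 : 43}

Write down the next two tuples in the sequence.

First part: -1, -2, -4, -8, -16, -32 → -64 → -128 (×2 each step).
Second part: 4, 3, 7, 10, 17, 27 → 44 → 71 (each term is the sum of the two before it).
Third part: together with the first part always sums to 11, so 12, 13, 15, 19, 27, 43 → 75 → 139.
Putting the parts together: {-64 : 44 : 75} and then {-128 : 71 : 139}.

{-64 : 44 : 75}, {-128 : 71 : 139}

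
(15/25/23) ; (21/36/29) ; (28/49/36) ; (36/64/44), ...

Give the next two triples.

For the first entry, differences are 6, 7, 8, … (increasing by 1 each time): 15, 21, 28, 36 → 45 → 55.
For the second entry, perfect squares: 5², 6², 7², …: 25, 36, 49, 64 → 81 → 100.
For the third entry, always 8 more than the first entry: 23, 29, 36, 44 → 53 → 63.
Putting the parts together: (45/81/53) and then (55/100/63).

(45/81/53), (55/100/63)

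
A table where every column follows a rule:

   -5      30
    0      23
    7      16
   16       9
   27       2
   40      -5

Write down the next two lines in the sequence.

55  -12; 72  -19

First component: differences are 5, 7, 9, … (increasing by 2 each time); -5, 0, 7, 16, 27, 40 → 55 → 72.
Second component: 30, 23, 16, 9, 2, -5 → -12 → -19 (−7 each step).
So the next two lines are 55  -12 and 72  -19.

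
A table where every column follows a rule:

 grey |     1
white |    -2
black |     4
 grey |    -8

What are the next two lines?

Shade: repeats grey → white → black; grey, white, black, grey → white → black.
Second component: ×(-2) each step; 1, -2, 4, -8 → 16 → -32.
So the next two lines are white  16 and black  -32.

white  16; black  -32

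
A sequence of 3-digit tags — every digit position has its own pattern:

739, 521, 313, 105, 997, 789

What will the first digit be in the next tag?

5

First digit: −2 each step, mod 10, so 7, 5, 3, 1, 9, 7 → 5.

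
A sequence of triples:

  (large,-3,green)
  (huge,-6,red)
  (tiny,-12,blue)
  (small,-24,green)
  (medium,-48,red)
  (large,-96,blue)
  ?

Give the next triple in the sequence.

Size: repeats large → huge → tiny → small → medium, so large, huge, tiny, small, medium, large → huge.
Second component goes -3, -6, -12, -24, -48, -96 → -192 (×2 each step).
Colour: repeats green → red → blue; green, red, blue, green, red, blue → green.
Putting it together: (huge,-192,green).

(huge,-192,green)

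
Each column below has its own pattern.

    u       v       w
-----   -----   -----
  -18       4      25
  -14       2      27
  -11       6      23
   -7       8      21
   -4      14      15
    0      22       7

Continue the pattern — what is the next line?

For the column u, alternating steps +4, +3, +4, +3, …: -18, -14, -11, -7, -4, 0 → 3.
Column v goes 4, 2, 6, 8, 14, 22 → 36 (each term is the sum of the two before it).
Column w goes 25, 27, 23, 21, 15, 7 → -7 (together with the column v always sums to 29).
Putting it together: 3  36  -7.

3  36  -7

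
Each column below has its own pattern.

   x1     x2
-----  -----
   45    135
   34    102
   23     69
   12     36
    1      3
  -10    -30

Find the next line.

-21  -63

Column x1: −11 each step; 45, 34, 23, 12, 1, -10 → -21.
Column x2: 135, 102, 69, 36, 3, -30 → -63 (always 3 × the column x1).
So the next line is -21  -63.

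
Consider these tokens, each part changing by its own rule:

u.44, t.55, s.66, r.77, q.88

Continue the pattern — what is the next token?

Letter: letters move back 1 place in the alphabet; u, t, s, r, q → p.
Second component goes 44, 55, 66, 77, 88 → 99 (+11 each step).
Combining the parts gives p.99.

p.99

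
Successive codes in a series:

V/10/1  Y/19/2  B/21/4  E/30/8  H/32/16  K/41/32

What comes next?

Letter goes V, Y, B, E, H, K → N (letters move forward 3 places in the alphabet, wrapping Z→A).
Second component: alternating steps +9, +2, +9, +2, …, so 10, 19, 21, 30, 32, 41 → 43.
Third component: ×2 each step; 1, 2, 4, 8, 16, 32 → 64.
Combining the parts gives N/43/64.

N/43/64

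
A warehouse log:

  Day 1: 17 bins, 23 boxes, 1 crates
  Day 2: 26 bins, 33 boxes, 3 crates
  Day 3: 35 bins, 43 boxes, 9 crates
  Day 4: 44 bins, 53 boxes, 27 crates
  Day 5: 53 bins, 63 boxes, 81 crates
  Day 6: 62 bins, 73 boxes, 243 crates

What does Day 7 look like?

71 bins, 83 boxes, 729 crates

For the bins, +9 each step: 17, 26, 35, 44, 53, 62 → 71.
For the boxes, +10 each step: 23, 33, 43, 53, 63, 73 → 83.
Crates: ×3 each step, so 1, 3, 9, 27, 81, 243 → 729.
So the next line is 71 bins, 83 boxes, 729 crates.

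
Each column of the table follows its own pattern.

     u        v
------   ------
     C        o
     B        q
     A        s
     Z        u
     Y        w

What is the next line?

X  y

Column u: letters move back 1 place in the alphabet, wrapping A→Z, so C, B, A, Z, Y → X.
Column v: letters move forward 2 places in the alphabet; o, q, s, u, w → y.
So the next line is X  y.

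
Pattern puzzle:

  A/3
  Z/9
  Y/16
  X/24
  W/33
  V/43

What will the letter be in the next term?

U

Letter: letters move back 1 place in the alphabet, wrapping A→Z, so A, Z, Y, X, W, V → U.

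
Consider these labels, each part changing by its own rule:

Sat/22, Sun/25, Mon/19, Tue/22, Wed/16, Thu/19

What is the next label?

Fri/13

For the day, runs through the weekdays Mon→Sun: Sat, Sun, Mon, Tue, Wed, Thu → Fri.
Second component: alternating steps +3, −6, +3, −6, …; 22, 25, 19, 22, 16, 19 → 13.
Combining the parts gives Fri/13.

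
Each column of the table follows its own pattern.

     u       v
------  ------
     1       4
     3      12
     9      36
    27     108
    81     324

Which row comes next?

Column u: ×3 each step; 1, 3, 9, 27, 81 → 243.
Column v: ×3 each step; 4, 12, 36, 108, 324 → 972.
Putting it together: 243  972.

243  972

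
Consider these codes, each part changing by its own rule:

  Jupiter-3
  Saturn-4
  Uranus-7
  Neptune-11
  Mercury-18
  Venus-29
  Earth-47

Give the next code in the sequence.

For the planet, runs through the planets Mercury→Neptune: Jupiter, Saturn, Uranus, Neptune, Mercury, Venus, Earth → Mars.
Second component: each term is the sum of the two before it, so 3, 4, 7, 11, 18, 29, 47 → 76.
So the next code is Mars-76.

Mars-76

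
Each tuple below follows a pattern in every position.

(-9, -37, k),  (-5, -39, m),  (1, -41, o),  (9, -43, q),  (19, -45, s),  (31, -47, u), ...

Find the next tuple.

(45, -49, w)

First coordinate — differences are 4, 6, 8, … (increasing by 2 each time): -9, -5, 1, 9, 19, 31 → 45.
Second coordinate goes -37, -39, -41, -43, -45, -47 → -49 (−2 each step).
Letter goes k, m, o, q, s, u → w (letters move forward 2 places in the alphabet).
So the next tuple is (45, -49, w).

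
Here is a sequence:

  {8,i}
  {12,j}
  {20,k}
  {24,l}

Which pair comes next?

{32,m}

For the first slot, alternating steps +4, +8, +4, +8, …: 8, 12, 20, 24 → 32.
Letter: i, j, k, l → m (letters move forward 1 place in the alphabet).
So the next pair is {32,m}.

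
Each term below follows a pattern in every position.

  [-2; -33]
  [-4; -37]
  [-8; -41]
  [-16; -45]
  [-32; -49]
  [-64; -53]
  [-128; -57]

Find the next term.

[-256; -61]

For the first part, ×2 each step: -2, -4, -8, -16, -32, -64, -128 → -256.
Second part: −4 each step; -33, -37, -41, -45, -49, -53, -57 → -61.
So the next term is [-256; -61].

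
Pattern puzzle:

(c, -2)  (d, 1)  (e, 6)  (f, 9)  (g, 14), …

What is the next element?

(h, 17)

Letter: c, d, e, f, g → h (letters move forward 1 place in the alphabet).
Second part: alternating steps +3, +5, +3, +5, …; -2, 1, 6, 9, 14 → 17.
Putting it together: (h, 17).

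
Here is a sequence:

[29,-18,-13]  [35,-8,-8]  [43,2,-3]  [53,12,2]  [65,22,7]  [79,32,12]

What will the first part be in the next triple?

95

First part goes 29, 35, 43, 53, 65, 79 → 95 (differences are 6, 8, 10, … (increasing by 2 each time)).
Second part goes -18, -8, 2, 12, 22, 32 → 42 (+10 each step).
Third part: -13, -8, -3, 2, 7, 12 → 17 (+5 each step).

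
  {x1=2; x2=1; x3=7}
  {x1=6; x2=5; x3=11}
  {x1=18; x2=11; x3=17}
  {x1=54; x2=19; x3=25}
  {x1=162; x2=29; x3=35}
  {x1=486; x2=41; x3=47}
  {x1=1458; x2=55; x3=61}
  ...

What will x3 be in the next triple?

X1 — ×3 each step: 2, 6, 18, 54, 162, 486, 1458 → 4374.
X2 — differences are 4, 6, 8, … (increasing by 2 each time): 1, 5, 11, 19, 29, 41, 55 → 71.
X3: always 6 more than the x2, so 7, 11, 17, 25, 35, 47, 61 → 77.

77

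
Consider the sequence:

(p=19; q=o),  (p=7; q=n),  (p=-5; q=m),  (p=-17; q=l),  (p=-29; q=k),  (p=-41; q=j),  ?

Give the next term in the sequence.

P: 19, 7, -5, -17, -29, -41 → -53 (−12 each step).
Q: letters move back 1 place in the alphabet, so o, n, m, l, k, j → i.
Combining the parts gives (p=-53; q=i).

(p=-53; q=i)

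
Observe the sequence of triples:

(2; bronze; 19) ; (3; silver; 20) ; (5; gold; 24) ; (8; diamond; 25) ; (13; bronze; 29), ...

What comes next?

First value: each term is the sum of the two before it, so 2, 3, 5, 8, 13 → 21.
Rank: repeats bronze → silver → gold → diamond, so bronze, silver, gold, diamond, bronze → silver.
Third value: alternating steps +1, +4, +1, +4, …; 19, 20, 24, 25, 29 → 30.
Combining the parts gives (21; silver; 30).

(21; silver; 30)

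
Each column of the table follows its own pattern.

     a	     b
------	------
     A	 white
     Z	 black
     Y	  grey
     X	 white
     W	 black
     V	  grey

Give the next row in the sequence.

Column a: A, Z, Y, X, W, V → U (letters move back 1 place in the alphabet, wrapping A→Z).
Column b: repeats white → black → grey; white, black, grey, white, black, grey → white.
Putting it together: U  white.

U  white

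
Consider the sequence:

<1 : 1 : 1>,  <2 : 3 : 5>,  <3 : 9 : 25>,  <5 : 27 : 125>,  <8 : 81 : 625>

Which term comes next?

First entry goes 1, 2, 3, 5, 8 → 13 (each term is the sum of the two before it).
Second entry: ×3 each step, so 1, 3, 9, 27, 81 → 243.
Third entry: ×5 each step, so 1, 5, 25, 125, 625 → 3125.
Combining the parts gives <13 : 243 : 3125>.

<13 : 243 : 3125>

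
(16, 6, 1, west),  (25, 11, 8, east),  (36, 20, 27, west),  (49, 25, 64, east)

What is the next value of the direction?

west

Direction goes west, east, west, east → west (alternates west ↔ east).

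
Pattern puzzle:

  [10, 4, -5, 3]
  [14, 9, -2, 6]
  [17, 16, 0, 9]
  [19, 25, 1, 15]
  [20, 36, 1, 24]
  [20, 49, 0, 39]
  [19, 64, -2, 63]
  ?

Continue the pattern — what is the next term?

[17, 81, -5, 102]

First part: differences are 4, 3, 2, … (decreasing by 1 each time), so 10, 14, 17, 19, 20, 20, 19 → 17.
Second part: perfect squares: 2², 3², 4², …, so 4, 9, 16, 25, 36, 49, 64 → 81.
Third part: differences are 3, 2, 1, … (decreasing by 1 each time), so -5, -2, 0, 1, 1, 0, -2 → -5.
Fourth part goes 3, 6, 9, 15, 24, 39, 63 → 102 (each term is the sum of the two before it).
Putting it together: [17, 81, -5, 102].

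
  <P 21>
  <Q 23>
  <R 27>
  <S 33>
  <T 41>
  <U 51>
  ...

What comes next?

Letter: letters move forward 1 place in the alphabet; P, Q, R, S, T, U → V.
For the second value, differences are 2, 4, 6, … (increasing by 2 each time): 21, 23, 27, 33, 41, 51 → 63.
Combining the parts gives <V 63>.

<V 63>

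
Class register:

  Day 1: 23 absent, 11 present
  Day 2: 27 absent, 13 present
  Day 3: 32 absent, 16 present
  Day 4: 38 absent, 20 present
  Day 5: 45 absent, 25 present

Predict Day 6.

53 absent, 31 present

For the absent, differences are 4, 5, 6, … (increasing by 1 each time): 23, 27, 32, 38, 45 → 53.
Present: 11, 13, 16, 20, 25 → 31 (differences are 2, 3, 4, … (increasing by 1 each time)).
So the next record is 53 absent, 31 present.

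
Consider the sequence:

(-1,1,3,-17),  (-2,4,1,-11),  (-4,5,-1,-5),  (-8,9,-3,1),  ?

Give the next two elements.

First slot: -1, -2, -4, -8 → -16 → -32 (×2 each step).
Second slot: each term is the sum of the two before it; 1, 4, 5, 9 → 14 → 23.
Third slot goes 3, 1, -1, -3 → -5 → -7 (−2 each step).
Fourth slot: +6 each step, so -17, -11, -5, 1 → 7 → 13.
So the next two elements are (-16,14,-5,7) and (-32,23,-7,13).

(-16,14,-5,7), (-32,23,-7,13)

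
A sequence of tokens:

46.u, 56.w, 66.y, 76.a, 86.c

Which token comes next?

96.e

First component: +10 each step; 46, 56, 66, 76, 86 → 96.
Letter: u, w, y, a, c → e (letters move forward 2 places in the alphabet, wrapping Z→A).
Combining the parts gives 96.e.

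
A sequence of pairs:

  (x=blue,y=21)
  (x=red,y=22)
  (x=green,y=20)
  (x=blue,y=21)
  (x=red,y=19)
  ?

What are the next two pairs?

X — repeats blue → red → green: blue, red, green, blue, red → green → blue.
Y: alternating steps +1, −2, +1, −2, …, so 21, 22, 20, 21, 19 → 20 → 18.
So the next two pairs are (x=green,y=20) and (x=blue,y=18).

(x=green,y=20), (x=blue,y=18)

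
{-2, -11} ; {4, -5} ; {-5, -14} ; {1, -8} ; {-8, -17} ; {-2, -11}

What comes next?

{-11, -20}

First value: alternating steps +6, −9, +6, −9, …; -2, 4, -5, 1, -8, -2 → -11.
Second value goes -11, -5, -14, -8, -17, -11 → -20 (always 9 less than the first value).
Putting it together: {-11, -20}.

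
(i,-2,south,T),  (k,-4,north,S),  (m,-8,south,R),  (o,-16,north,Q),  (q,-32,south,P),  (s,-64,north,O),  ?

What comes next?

First letter — letters move forward 2 places in the alphabet: i, k, m, o, q, s → u.
Second component: ×2 each step; -2, -4, -8, -16, -32, -64 → -128.
Direction: alternates south ↔ north, so south, north, south, north, south, north → south.
For the second letter, letters move back 1 place in the alphabet: T, S, R, Q, P, O → N.
Combining the parts gives (u,-128,south,N).

(u,-128,south,N)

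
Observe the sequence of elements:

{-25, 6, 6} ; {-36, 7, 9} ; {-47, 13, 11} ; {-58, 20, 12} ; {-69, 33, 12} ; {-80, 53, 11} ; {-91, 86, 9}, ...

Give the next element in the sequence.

First part — −11 each step: -25, -36, -47, -58, -69, -80, -91 → -102.
Second part goes 6, 7, 13, 20, 33, 53, 86 → 139 (each term is the sum of the two before it).
Third part: differences are 3, 2, 1, … (decreasing by 1 each time); 6, 9, 11, 12, 12, 11, 9 → 6.
Combining the parts gives {-102, 139, 6}.

{-102, 139, 6}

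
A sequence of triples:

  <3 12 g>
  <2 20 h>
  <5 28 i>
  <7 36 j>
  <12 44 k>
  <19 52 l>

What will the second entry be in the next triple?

Second entry: 12, 20, 28, 36, 44, 52 → 60 (+8 each step).

60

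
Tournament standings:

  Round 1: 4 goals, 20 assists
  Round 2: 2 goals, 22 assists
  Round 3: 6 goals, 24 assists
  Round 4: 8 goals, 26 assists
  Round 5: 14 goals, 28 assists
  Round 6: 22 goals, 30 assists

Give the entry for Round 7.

For the goals, each term is the sum of the two before it: 4, 2, 6, 8, 14, 22 → 36.
Assists: +2 each step, so 20, 22, 24, 26, 28, 30 → 32.
Putting it together: 36 goals, 32 assists.

36 goals, 32 assists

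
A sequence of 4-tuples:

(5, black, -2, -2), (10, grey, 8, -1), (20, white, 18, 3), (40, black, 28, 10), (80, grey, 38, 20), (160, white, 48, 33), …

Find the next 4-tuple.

(320, black, 58, 49)

First part: ×2 each step; 5, 10, 20, 40, 80, 160 → 320.
Shade — repeats black → grey → white: black, grey, white, black, grey, white → black.
Third part: -2, 8, 18, 28, 38, 48 → 58 (+10 each step).
For the fourth part, differences are 1, 4, 7, … (increasing by 3 each time): -2, -1, 3, 10, 20, 33 → 49.
Putting it together: (320, black, 58, 49).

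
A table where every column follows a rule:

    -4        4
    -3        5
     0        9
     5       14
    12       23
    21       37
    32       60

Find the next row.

45  97

First component — differences are 1, 3, 5, … (increasing by 2 each time): -4, -3, 0, 5, 12, 21, 32 → 45.
For the second component, each term is the sum of the two before it: 4, 5, 9, 14, 23, 37, 60 → 97.
So the next row is 45  97.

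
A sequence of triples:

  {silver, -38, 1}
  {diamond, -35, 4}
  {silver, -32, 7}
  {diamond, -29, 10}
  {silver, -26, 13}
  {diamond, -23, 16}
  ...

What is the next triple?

Rank: alternates silver ↔ diamond; silver, diamond, silver, diamond, silver, diamond → silver.
Second part — +3 each step: -38, -35, -32, -29, -26, -23 → -20.
Third part — +3 each step: 1, 4, 7, 10, 13, 16 → 19.
Putting it together: {silver, -20, 19}.

{silver, -20, 19}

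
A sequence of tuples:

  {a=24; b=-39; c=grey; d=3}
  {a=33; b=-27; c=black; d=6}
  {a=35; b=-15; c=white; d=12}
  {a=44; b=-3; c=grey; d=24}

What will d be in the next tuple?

D goes 3, 6, 12, 24 → 48 (×2 each step).

48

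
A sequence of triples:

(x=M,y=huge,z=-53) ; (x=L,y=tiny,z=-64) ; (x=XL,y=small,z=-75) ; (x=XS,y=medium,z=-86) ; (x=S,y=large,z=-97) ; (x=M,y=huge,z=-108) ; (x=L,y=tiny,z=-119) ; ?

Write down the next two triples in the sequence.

(x=XL,y=small,z=-130), (x=XS,y=medium,z=-141)

For the x, repeats M → L → XL → XS → S: M, L, XL, XS, S, M, L → XL → XS.
Y: huge, tiny, small, medium, large, huge, tiny → small → medium (repeats huge → tiny → small → medium → large).
Z goes -53, -64, -75, -86, -97, -108, -119 → -130 → -141 (−11 each step).
So the next two triples are (x=XL,y=small,z=-130) and (x=XS,y=medium,z=-141).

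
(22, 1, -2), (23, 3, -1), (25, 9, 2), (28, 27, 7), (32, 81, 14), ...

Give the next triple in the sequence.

First slot: differences are 1, 2, 3, … (increasing by 1 each time); 22, 23, 25, 28, 32 → 37.
Second slot — ×3 each step: 1, 3, 9, 27, 81 → 243.
Third slot goes -2, -1, 2, 7, 14 → 23 (differences are 1, 3, 5, … (increasing by 2 each time)).
So the next triple is (37, 243, 23).

(37, 243, 23)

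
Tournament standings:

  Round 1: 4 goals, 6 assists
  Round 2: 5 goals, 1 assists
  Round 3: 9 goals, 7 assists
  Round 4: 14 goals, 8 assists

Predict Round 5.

Goals: 4, 5, 9, 14 → 23 (each term is the sum of the two before it).
For the assists, each term is the sum of the two before it: 6, 1, 7, 8 → 15.
Putting it together: 23 goals, 15 assists.

23 goals, 15 assists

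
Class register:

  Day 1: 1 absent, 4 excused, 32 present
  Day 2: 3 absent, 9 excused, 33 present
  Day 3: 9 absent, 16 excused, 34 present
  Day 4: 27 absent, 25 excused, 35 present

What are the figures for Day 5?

81 absent, 36 excused, 36 present

Absent: ×3 each step, so 1, 3, 9, 27 → 81.
Excused: perfect squares: 2², 3², 4², …; 4, 9, 16, 25 → 36.
Present goes 32, 33, 34, 35 → 36 (+1 each step).
So the next record is 81 absent, 36 excused, 36 present.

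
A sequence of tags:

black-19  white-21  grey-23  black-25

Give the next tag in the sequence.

white-27

Shade: repeats black → white → grey; black, white, grey, black → white.
Second component: +2 each step; 19, 21, 23, 25 → 27.
So the next tag is white-27.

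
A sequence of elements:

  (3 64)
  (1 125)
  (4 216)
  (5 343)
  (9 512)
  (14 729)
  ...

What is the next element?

(23 1000)

For the first component, each term is the sum of the two before it: 3, 1, 4, 5, 9, 14 → 23.
Second component — perfect cubes: 4³, 5³, 6³, …: 64, 125, 216, 343, 512, 729 → 1000.
So the next element is (23 1000).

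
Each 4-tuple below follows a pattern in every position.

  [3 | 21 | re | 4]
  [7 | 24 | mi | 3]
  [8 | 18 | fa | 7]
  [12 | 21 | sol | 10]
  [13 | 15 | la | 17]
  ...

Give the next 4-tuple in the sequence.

First slot — alternating steps +4, +1, +4, +1, …: 3, 7, 8, 12, 13 → 17.
Second slot goes 21, 24, 18, 21, 15 → 18 (alternating steps +3, −6, +3, −6, …).
Note: runs through the solfège scale do→ti; re, mi, fa, sol, la → ti.
Fourth slot goes 4, 3, 7, 10, 17 → 27 (each term is the sum of the two before it).
Putting it together: [17 | 18 | ti | 27].

[17 | 18 | ti | 27]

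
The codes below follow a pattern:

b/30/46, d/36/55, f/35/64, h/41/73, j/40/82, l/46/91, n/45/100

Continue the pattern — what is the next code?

Letter: b, d, f, h, j, l, n → p (letters move forward 2 places in the alphabet).
Second component: alternating steps +6, −1, +6, −1, …; 30, 36, 35, 41, 40, 46, 45 → 51.
Third component: +9 each step; 46, 55, 64, 73, 82, 91, 100 → 109.
So the next code is p/51/109.

p/51/109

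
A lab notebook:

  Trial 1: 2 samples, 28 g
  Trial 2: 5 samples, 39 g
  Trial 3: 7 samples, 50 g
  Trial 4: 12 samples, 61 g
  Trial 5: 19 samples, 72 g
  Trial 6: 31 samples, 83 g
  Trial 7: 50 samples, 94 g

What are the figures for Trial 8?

81 samples, 105 g

Samples: 2, 5, 7, 12, 19, 31, 50 → 81 (each term is the sum of the two before it).
G — +11 each step: 28, 39, 50, 61, 72, 83, 94 → 105.
So the next record is 81 samples, 105 g.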